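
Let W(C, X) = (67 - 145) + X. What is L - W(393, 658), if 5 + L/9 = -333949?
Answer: -3006166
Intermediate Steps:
W(C, X) = -78 + X
L = -3005586 (L = -45 + 9*(-333949) = -45 - 3005541 = -3005586)
L - W(393, 658) = -3005586 - (-78 + 658) = -3005586 - 1*580 = -3005586 - 580 = -3006166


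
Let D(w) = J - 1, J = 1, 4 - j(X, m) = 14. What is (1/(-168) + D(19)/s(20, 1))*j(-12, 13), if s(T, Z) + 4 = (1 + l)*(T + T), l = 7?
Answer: 5/84 ≈ 0.059524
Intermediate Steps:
j(X, m) = -10 (j(X, m) = 4 - 1*14 = 4 - 14 = -10)
D(w) = 0 (D(w) = 1 - 1 = 0)
s(T, Z) = -4 + 16*T (s(T, Z) = -4 + (1 + 7)*(T + T) = -4 + 8*(2*T) = -4 + 16*T)
(1/(-168) + D(19)/s(20, 1))*j(-12, 13) = (1/(-168) + 0/(-4 + 16*20))*(-10) = (-1/168 + 0/(-4 + 320))*(-10) = (-1/168 + 0/316)*(-10) = (-1/168 + 0*(1/316))*(-10) = (-1/168 + 0)*(-10) = -1/168*(-10) = 5/84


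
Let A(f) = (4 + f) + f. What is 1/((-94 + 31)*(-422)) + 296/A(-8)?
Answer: -655787/26586 ≈ -24.667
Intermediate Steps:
A(f) = 4 + 2*f
1/((-94 + 31)*(-422)) + 296/A(-8) = 1/((-94 + 31)*(-422)) + 296/(4 + 2*(-8)) = -1/422/(-63) + 296/(4 - 16) = -1/63*(-1/422) + 296/(-12) = 1/26586 + 296*(-1/12) = 1/26586 - 74/3 = -655787/26586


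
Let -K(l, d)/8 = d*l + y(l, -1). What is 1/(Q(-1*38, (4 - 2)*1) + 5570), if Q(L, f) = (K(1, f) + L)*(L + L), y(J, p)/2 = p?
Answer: 1/8458 ≈ 0.00011823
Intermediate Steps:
y(J, p) = 2*p
K(l, d) = 16 - 8*d*l (K(l, d) = -8*(d*l + 2*(-1)) = -8*(d*l - 2) = -8*(-2 + d*l) = 16 - 8*d*l)
Q(L, f) = 2*L*(16 + L - 8*f) (Q(L, f) = ((16 - 8*f*1) + L)*(L + L) = ((16 - 8*f) + L)*(2*L) = (16 + L - 8*f)*(2*L) = 2*L*(16 + L - 8*f))
1/(Q(-1*38, (4 - 2)*1) + 5570) = 1/(2*(-1*38)*(16 - 1*38 - 8*(4 - 2)) + 5570) = 1/(2*(-38)*(16 - 38 - 16) + 5570) = 1/(2*(-38)*(-38) + 5570) = 1/(2888 + 5570) = 1/8458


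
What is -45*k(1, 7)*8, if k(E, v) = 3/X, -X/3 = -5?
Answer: -72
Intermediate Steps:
X = 15 (X = -3*(-5) = 15)
k(E, v) = ⅕ (k(E, v) = 3/15 = 3*(1/15) = ⅕)
-45*k(1, 7)*8 = -45*⅕*8 = -9*8 = -72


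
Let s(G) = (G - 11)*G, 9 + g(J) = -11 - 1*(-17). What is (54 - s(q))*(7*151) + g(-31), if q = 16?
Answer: -27485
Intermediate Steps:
g(J) = -3 (g(J) = -9 + (-11 - 1*(-17)) = -9 + (-11 + 17) = -9 + 6 = -3)
s(G) = G*(-11 + G) (s(G) = (-11 + G)*G = G*(-11 + G))
(54 - s(q))*(7*151) + g(-31) = (54 - 16*(-11 + 16))*(7*151) - 3 = (54 - 16*5)*1057 - 3 = (54 - 1*80)*1057 - 3 = (54 - 80)*1057 - 3 = -26*1057 - 3 = -27482 - 3 = -27485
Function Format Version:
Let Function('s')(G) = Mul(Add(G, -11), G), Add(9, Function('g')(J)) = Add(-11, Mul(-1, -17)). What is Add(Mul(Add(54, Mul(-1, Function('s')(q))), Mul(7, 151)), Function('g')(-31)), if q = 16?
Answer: -27485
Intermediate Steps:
Function('g')(J) = -3 (Function('g')(J) = Add(-9, Add(-11, Mul(-1, -17))) = Add(-9, Add(-11, 17)) = Add(-9, 6) = -3)
Function('s')(G) = Mul(G, Add(-11, G)) (Function('s')(G) = Mul(Add(-11, G), G) = Mul(G, Add(-11, G)))
Add(Mul(Add(54, Mul(-1, Function('s')(q))), Mul(7, 151)), Function('g')(-31)) = Add(Mul(Add(54, Mul(-1, Mul(16, Add(-11, 16)))), Mul(7, 151)), -3) = Add(Mul(Add(54, Mul(-1, Mul(16, 5))), 1057), -3) = Add(Mul(Add(54, Mul(-1, 80)), 1057), -3) = Add(Mul(Add(54, -80), 1057), -3) = Add(Mul(-26, 1057), -3) = Add(-27482, -3) = -27485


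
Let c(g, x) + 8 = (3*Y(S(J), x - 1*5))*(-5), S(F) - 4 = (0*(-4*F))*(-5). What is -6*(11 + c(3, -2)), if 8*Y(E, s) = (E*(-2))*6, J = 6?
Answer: -558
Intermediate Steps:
S(F) = 4 (S(F) = 4 + (0*(-4*F))*(-5) = 4 + 0*(-5) = 4 + 0 = 4)
Y(E, s) = -3*E/2 (Y(E, s) = ((E*(-2))*6)/8 = (-2*E*6)/8 = (-12*E)/8 = -3*E/2)
c(g, x) = 82 (c(g, x) = -8 + (3*(-3/2*4))*(-5) = -8 + (3*(-6))*(-5) = -8 - 18*(-5) = -8 + 90 = 82)
-6*(11 + c(3, -2)) = -6*(11 + 82) = -6*93 = -558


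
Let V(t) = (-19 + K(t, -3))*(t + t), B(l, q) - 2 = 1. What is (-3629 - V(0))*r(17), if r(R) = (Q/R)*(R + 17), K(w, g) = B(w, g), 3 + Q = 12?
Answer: -65322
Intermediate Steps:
Q = 9 (Q = -3 + 12 = 9)
B(l, q) = 3 (B(l, q) = 2 + 1 = 3)
K(w, g) = 3
r(R) = 9*(17 + R)/R (r(R) = (9/R)*(R + 17) = (9/R)*(17 + R) = 9*(17 + R)/R)
V(t) = -32*t (V(t) = (-19 + 3)*(t + t) = -32*t)
(-3629 - V(0))*r(17) = (-3629 - (-32)*0)*(9 + 153/17) = (-3629 - 1*0)*(9 + 153*(1/17)) = (-3629 + 0)*(9 + 9) = -3629*18 = -65322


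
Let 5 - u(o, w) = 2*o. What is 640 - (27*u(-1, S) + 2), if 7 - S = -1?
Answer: 449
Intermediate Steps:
S = 8 (S = 7 - 1*(-1) = 7 + 1 = 8)
u(o, w) = 5 - 2*o
640 - (27*u(-1, S) + 2) = 640 - (27*(5 - 2*(-1)) + 2) = 640 - (27*(5 + 2) + 2) = 640 - (27*7 + 2) = 640 - (189 + 2) = 640 - 1*191 = 640 - 191 = 449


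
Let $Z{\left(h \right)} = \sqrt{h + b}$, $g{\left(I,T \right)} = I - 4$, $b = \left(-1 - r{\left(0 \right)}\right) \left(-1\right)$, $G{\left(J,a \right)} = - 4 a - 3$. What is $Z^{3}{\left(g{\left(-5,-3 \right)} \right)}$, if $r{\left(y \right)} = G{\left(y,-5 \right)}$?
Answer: $27$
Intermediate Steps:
$G{\left(J,a \right)} = -3 - 4 a$
$r{\left(y \right)} = 17$ ($r{\left(y \right)} = -3 - -20 = -3 + 20 = 17$)
$b = 18$ ($b = \left(-1 - 17\right) \left(-1\right) = \left(-18\right) \left(-1\right) = 18$)
$g{\left(I,T \right)} = -4 + I$
$Z{\left(h \right)} = \sqrt{18 + h}$ ($Z{\left(h \right)} = \sqrt{h + 18} = \sqrt{18 + h}$)
$Z^{3}{\left(g{\left(-5,-3 \right)} \right)} = \left(\sqrt{18 - 9}\right)^{3} = \left(\sqrt{9}\right)^{3} = 3^{3} = 27$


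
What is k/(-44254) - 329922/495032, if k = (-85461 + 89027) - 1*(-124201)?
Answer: -19462280433/5476786532 ≈ -3.5536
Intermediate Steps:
k = 127767 (k = 3566 + 124201 = 127767)
k/(-44254) - 329922/495032 = 127767/(-44254) - 329922/495032 = 127767*(-1/44254) - 329922*1/495032 = -127767/44254 - 164961/247516 = -19462280433/5476786532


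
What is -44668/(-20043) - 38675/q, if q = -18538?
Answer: 123324493/28581318 ≈ 4.3149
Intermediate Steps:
-44668/(-20043) - 38675/q = -44668/(-20043) - 38675/(-18538) = -44668*(-1/20043) - 38675*(-1/18538) = 44668/20043 + 2975/1426 = 123324493/28581318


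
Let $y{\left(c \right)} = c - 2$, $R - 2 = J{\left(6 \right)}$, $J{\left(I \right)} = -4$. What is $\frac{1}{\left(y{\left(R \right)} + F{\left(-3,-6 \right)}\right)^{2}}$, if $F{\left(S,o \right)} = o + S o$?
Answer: $\frac{1}{64} \approx 0.015625$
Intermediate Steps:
$R = -2$ ($R = 2 - 4 = -2$)
$y{\left(c \right)} = -2 + c$ ($y{\left(c \right)} = c - 2 = -2 + c$)
$\frac{1}{\left(y{\left(R \right)} + F{\left(-3,-6 \right)}\right)^{2}} = \frac{1}{\left(\left(-2 - 2\right) - 6 \left(1 - 3\right)\right)^{2}} = \frac{1}{\left(-4 - -12\right)^{2}} = \frac{1}{\left(-4 + 12\right)^{2}} = \frac{1}{8^{2}} = \frac{1}{64}$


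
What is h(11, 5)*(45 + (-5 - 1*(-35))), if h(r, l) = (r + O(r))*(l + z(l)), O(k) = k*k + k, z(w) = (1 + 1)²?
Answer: 96525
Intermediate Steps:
z(w) = 4 (z(w) = 2² = 4)
O(k) = k + k² (O(k) = k² + k = k + k²)
h(r, l) = (4 + l)*(r + r*(1 + r)) (h(r, l) = (r + r*(1 + r))*(l + 4) = (r + r*(1 + r))*(4 + l) = (4 + l)*(r + r*(1 + r)))
h(11, 5)*(45 + (-5 - 1*(-35))) = (11*(8 + 5 + 4*11 + 5*(1 + 11)))*(45 + (-5 - 1*(-35))) = (11*(8 + 5 + 44 + 5*12))*(45 + (-5 + 35)) = (11*(8 + 5 + 44 + 60))*(45 + 30) = (11*117)*75 = 1287*75 = 96525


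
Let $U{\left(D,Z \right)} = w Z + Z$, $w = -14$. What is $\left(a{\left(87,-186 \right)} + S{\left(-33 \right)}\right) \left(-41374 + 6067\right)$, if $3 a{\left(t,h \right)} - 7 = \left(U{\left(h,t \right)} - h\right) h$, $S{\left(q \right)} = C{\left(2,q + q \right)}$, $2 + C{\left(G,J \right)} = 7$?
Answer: $-2068896048$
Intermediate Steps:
$C{\left(G,J \right)} = 5$ ($C{\left(G,J \right)} = -2 + 7 = 5$)
$S{\left(q \right)} = 5$
$U{\left(D,Z \right)} = - 13 Z$ ($U{\left(D,Z \right)} = - 14 Z + Z = - 13 Z$)
$a{\left(t,h \right)} = \frac{7}{3} + \frac{h \left(- h - 13 t\right)}{3}$ ($a{\left(t,h \right)} = \frac{7}{3} + \frac{\left(- 13 t - h\right) h}{3} = \frac{7}{3} + \frac{\left(- h - 13 t\right) h}{3} = \frac{7}{3} + \frac{h \left(- h - 13 t\right)}{3}$)
$\left(a{\left(87,-186 \right)} + S{\left(-33 \right)}\right) \left(-41374 + 6067\right) = \left(\left(\frac{7}{3} - \frac{\left(-186\right)^{2}}{3} - \left(-806\right) 87\right) + 5\right) \left(-41374 + 6067\right) = \left(\left(\frac{7}{3} - 11532 + 70122\right) + 5\right) \left(-35307\right) = \left(\frac{175777}{3} + 5\right) \left(-35307\right) = \frac{175792}{3} \left(-35307\right) = -2068896048$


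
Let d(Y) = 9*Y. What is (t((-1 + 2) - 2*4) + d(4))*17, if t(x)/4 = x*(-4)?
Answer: 2516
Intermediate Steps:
t(x) = -16*x (t(x) = 4*(x*(-4)) = 4*(-4*x) = -16*x)
(t((-1 + 2) - 2*4) + d(4))*17 = (-16*((-1 + 2) - 2*4) + 9*4)*17 = (-16*(1 - 8) + 36)*17 = (-16*(-7) + 36)*17 = (112 + 36)*17 = 148*17 = 2516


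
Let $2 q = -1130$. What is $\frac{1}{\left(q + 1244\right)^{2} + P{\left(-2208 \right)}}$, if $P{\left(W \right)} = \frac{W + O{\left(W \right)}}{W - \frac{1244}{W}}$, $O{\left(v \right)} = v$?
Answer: $\frac{1218505}{561783201337} \approx 2.169 \cdot 10^{-6}$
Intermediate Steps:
$q = -565$ ($q = \frac{1}{2} \left(-1130\right) = -565$)
$P{\left(W \right)} = \frac{2 W}{W - \frac{1244}{W}}$ ($P{\left(W \right)} = \frac{W + W}{W - \frac{1244}{W}} = \frac{2 W}{W - \frac{1244}{W}}$)
$\frac{1}{\left(q + 1244\right)^{2} + P{\left(-2208 \right)}} = \frac{1}{\left(-565 + 1244\right)^{2} + \frac{2 \left(-2208\right)^{2}}{-1244 + \left(-2208\right)^{2}}} = \frac{1}{679^{2} + 2 \cdot 4875264 \frac{1}{-1244 + 4875264}} = \frac{1}{461041 + 2 \cdot 4875264 \cdot \frac{1}{4874020}} = \frac{1}{461041 + \frac{2437632}{1218505}} = \frac{1}{\frac{561783201337}{1218505}} = \frac{1218505}{561783201337}$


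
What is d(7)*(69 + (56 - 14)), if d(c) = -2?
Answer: -222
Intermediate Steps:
d(7)*(69 + (56 - 14)) = -2*(69 + (56 - 14)) = -2*(69 + 42) = -2*111 = -222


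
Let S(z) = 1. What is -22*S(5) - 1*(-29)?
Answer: 7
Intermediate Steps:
-22*S(5) - 1*(-29) = -22*1 - 1*(-29) = -22 + 29 = 7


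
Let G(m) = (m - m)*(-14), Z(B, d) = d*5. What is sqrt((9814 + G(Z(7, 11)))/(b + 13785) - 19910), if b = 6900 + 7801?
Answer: I*sqrt(4038933415189)/14243 ≈ 141.1*I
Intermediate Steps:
Z(B, d) = 5*d
b = 14701
G(m) = 0 (G(m) = 0*(-14) = 0)
sqrt((9814 + G(Z(7, 11)))/(b + 13785) - 19910) = sqrt((9814 + 0)/(14701 + 13785) - 19910) = sqrt(9814/28486 - 19910) = sqrt(9814*(1/28486) - 19910) = sqrt(4907/14243 - 19910) = sqrt(-283573223/14243) = I*sqrt(4038933415189)/14243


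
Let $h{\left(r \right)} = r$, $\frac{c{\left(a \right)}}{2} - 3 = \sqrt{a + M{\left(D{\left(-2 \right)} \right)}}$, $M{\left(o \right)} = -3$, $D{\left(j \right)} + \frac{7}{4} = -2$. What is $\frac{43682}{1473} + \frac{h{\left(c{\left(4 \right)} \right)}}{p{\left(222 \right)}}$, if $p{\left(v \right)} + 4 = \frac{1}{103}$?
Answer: $\frac{1859950}{67267} \approx 27.65$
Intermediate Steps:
$D{\left(j \right)} = - \frac{15}{4}$ ($D{\left(j \right)} = - \frac{7}{4} - 2 = - \frac{15}{4}$)
$p{\left(v \right)} = - \frac{411}{103}$ ($p{\left(v \right)} = -4 + \frac{1}{103} = - \frac{411}{103}$)
$c{\left(a \right)} = 6 + 2 \sqrt{-3 + a}$ ($c{\left(a \right)} = 6 + 2 \sqrt{a - 3} = 6 + 2 \sqrt{-3 + a}$)
$\frac{43682}{1473} + \frac{h{\left(c{\left(4 \right)} \right)}}{p{\left(222 \right)}} = \frac{43682}{1473} + \frac{6 + 2 \sqrt{-3 + 4}}{- \frac{411}{103}} = 43682 \cdot \frac{1}{1473} + \left(6 + 2 \sqrt{1}\right) \left(- \frac{103}{411}\right) = \frac{43682}{1473} + \left(6 + 2 \cdot 1\right) \left(- \frac{103}{411}\right) = \frac{43682}{1473} + \left(6 + 2\right) \left(- \frac{103}{411}\right) = \frac{43682}{1473} + 8 \left(- \frac{103}{411}\right) = \frac{43682}{1473} - \frac{824}{411} = \frac{1859950}{67267}$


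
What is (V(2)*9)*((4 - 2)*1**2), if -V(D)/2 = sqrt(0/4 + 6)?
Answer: -36*sqrt(6) ≈ -88.182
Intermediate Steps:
V(D) = -2*sqrt(6) (V(D) = -2*sqrt(0/4 + 6) = -2*sqrt(0*(1/4) + 6) = -2*sqrt(0 + 6) = -2*sqrt(6))
(V(2)*9)*((4 - 2)*1**2) = (-2*sqrt(6)*9)*((4 - 2)*1**2) = (-18*sqrt(6))*(2*1) = -18*sqrt(6)*2 = -36*sqrt(6)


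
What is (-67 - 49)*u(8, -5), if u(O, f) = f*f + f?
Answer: -2320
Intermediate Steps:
u(O, f) = f + f² (u(O, f) = f² + f = f + f²)
(-67 - 49)*u(8, -5) = (-67 - 49)*(-5*(1 - 5)) = -(-580)*(-4) = -116*20 = -2320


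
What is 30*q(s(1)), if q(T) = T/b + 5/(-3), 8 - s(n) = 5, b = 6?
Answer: -35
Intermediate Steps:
s(n) = 3 (s(n) = 8 - 1*5 = 8 - 5 = 3)
q(T) = -5/3 + T/6 (q(T) = T/6 + 5/(-3) = T*(1/6) + 5*(-1/3) = T/6 - 5/3 = -5/3 + T/6)
30*q(s(1)) = 30*(-5/3 + (1/6)*3) = 30*(-5/3 + 1/2) = 30*(-7/6) = -35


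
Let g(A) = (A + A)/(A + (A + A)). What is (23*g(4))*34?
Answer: 1564/3 ≈ 521.33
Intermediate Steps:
g(A) = ⅔ (g(A) = (2*A)/(A + 2*A) = (2*A)/((3*A)) = (2*A)*(1/(3*A)) = ⅔)
(23*g(4))*34 = (23*(⅔))*34 = (46/3)*34 = 1564/3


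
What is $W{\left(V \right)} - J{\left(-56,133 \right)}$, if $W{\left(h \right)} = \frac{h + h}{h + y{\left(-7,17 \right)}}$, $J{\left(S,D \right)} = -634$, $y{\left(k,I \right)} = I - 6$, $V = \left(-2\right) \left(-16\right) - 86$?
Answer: $\frac{27370}{43} \approx 636.51$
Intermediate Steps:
$V = -54$ ($V = 32 - 86 = -54$)
$y{\left(k,I \right)} = -6 + I$
$W{\left(h \right)} = \frac{2 h}{11 + h}$ ($W{\left(h \right)} = \frac{h + h}{h + \left(-6 + 17\right)} = \frac{2 h}{h + 11} = \frac{2 h}{11 + h}$)
$W{\left(V \right)} - J{\left(-56,133 \right)} = 2 \left(-54\right) \frac{1}{11 - 54} - -634 = 2 \left(-54\right) \frac{1}{-43} + 634 = 2 \left(-54\right) \left(- \frac{1}{43}\right) + 634 = \frac{108}{43} + 634 = \frac{27370}{43}$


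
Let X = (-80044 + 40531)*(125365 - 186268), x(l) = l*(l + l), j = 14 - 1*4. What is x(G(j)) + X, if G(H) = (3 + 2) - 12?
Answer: 2406460337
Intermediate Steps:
j = 10 (j = 14 - 4 = 10)
G(H) = -7 (G(H) = 5 - 12 = -7)
x(l) = 2*l² (x(l) = l*(2*l) = 2*l²)
X = 2406460239 (X = -39513*(-60903) = 2406460239)
x(G(j)) + X = 2*(-7)² + 2406460239 = 2*49 + 2406460239 = 98 + 2406460239 = 2406460337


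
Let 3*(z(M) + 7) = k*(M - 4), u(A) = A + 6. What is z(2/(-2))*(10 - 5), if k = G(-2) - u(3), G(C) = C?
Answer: 170/3 ≈ 56.667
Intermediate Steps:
u(A) = 6 + A
k = -11 (k = -2 - (6 + 3) = -2 - 1*9 = -2 - 9 = -11)
z(M) = 23/3 - 11*M/3 (z(M) = -7 + (-11*(M - 4))/3 = -7 + (-11*(-4 + M))/3 = -7 + (44 - 11*M)/3 = -7 + (44/3 - 11*M/3) = 23/3 - 11*M/3)
z(2/(-2))*(10 - 5) = (23/3 - 22/(3*(-2)))*(10 - 5) = (23/3 - 22*(-1)/(3*2))*5 = (23/3 - 11/3*(-1))*5 = (23/3 + 11/3)*5 = (34/3)*5 = 170/3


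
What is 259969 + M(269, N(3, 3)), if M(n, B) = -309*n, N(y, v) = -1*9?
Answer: 176848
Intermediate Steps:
N(y, v) = -9
259969 + M(269, N(3, 3)) = 259969 - 309*269 = 259969 - 83121 = 176848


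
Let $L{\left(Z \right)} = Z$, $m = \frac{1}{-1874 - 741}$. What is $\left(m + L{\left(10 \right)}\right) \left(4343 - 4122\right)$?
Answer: $\frac{5778929}{2615} \approx 2209.9$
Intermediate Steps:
$m = - \frac{1}{2615}$ ($m = \frac{1}{-2615} = - \frac{1}{2615} \approx -0.00038241$)
$\left(m + L{\left(10 \right)}\right) \left(4343 - 4122\right) = \left(- \frac{1}{2615} + 10\right) \left(4343 - 4122\right) = \frac{26149}{2615} \cdot 221 = \frac{5778929}{2615}$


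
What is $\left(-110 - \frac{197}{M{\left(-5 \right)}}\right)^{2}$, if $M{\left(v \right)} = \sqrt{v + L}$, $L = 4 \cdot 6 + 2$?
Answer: $\frac{292909}{21} + \frac{43340 \sqrt{21}}{21} \approx 23406.0$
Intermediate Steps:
$L = 26$ ($L = 24 + 2 = 26$)
$M{\left(v \right)} = \sqrt{26 + v}$ ($M{\left(v \right)} = \sqrt{v + 26} = \sqrt{26 + v}$)
$\left(-110 - \frac{197}{M{\left(-5 \right)}}\right)^{2} = \left(-110 - \frac{197}{\sqrt{26 - 5}}\right)^{2} = \left(-110 - \frac{197}{\sqrt{21}}\right)^{2} = \left(-110 - 197 \frac{\sqrt{21}}{21}\right)^{2} = \left(-110 - \frac{197 \sqrt{21}}{21}\right)^{2}$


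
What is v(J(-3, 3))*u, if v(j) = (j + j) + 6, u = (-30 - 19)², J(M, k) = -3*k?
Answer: -28812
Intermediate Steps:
u = 2401 (u = (-49)² = 2401)
v(j) = 6 + 2*j (v(j) = 2*j + 6 = 6 + 2*j)
v(J(-3, 3))*u = (6 + 2*(-3*3))*2401 = (6 + 2*(-9))*2401 = (6 - 18)*2401 = -12*2401 = -28812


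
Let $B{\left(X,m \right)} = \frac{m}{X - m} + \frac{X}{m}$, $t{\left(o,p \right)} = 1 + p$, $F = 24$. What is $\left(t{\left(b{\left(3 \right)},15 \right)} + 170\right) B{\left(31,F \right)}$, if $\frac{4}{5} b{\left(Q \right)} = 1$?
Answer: $\frac{24583}{28} \approx 877.96$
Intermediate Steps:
$b{\left(Q \right)} = \frac{5}{4}$ ($b{\left(Q \right)} = \frac{5}{4} \cdot 1 = \frac{5}{4}$)
$B{\left(X,m \right)} = \frac{X}{m} + \frac{m}{X - m}$
$\left(t{\left(b{\left(3 \right)},15 \right)} + 170\right) B{\left(31,F \right)} = \left(\left(1 + 15\right) + 170\right) \frac{31^{2} + 24^{2} - 31 \cdot 24}{24 \left(31 - 24\right)} = \left(16 + 170\right) \frac{961 + 576 - 744}{24 \left(31 - 24\right)} = 186 \cdot \frac{1}{24} \cdot \frac{1}{7} \cdot 793 = 186 \cdot \frac{793}{168} = \frac{24583}{28}$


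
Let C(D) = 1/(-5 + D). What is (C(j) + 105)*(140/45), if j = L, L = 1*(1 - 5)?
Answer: 26432/81 ≈ 326.32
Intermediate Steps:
L = -4 (L = 1*(-4) = -4)
j = -4
(C(j) + 105)*(140/45) = (1/(-5 - 4) + 105)*(140/45) = (1/(-9) + 105)*(140*(1/45)) = (-1/9 + 105)*(28/9) = (944/9)*(28/9) = 26432/81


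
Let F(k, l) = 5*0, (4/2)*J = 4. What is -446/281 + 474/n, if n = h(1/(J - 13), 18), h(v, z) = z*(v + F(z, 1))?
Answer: -245527/843 ≈ -291.25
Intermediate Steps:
J = 2 (J = (½)*4 = 2)
F(k, l) = 0
h(v, z) = v*z (h(v, z) = z*(v + 0) = z*v = v*z)
n = -18/11 (n = 18/(2 - 13) = 18/(-11) = -1/11*18 = -18/11 ≈ -1.6364)
-446/281 + 474/n = -446/281 + 474/(-18/11) = -446*1/281 + 474*(-11/18) = -446/281 - 869/3 = -245527/843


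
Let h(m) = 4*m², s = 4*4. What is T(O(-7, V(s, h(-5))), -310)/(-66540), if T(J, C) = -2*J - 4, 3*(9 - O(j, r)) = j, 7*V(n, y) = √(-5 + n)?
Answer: 4/9981 ≈ 0.00040076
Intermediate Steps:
s = 16
V(n, y) = √(-5 + n)/7
O(j, r) = 9 - j/3
T(J, C) = -4 - 2*J
T(O(-7, V(s, h(-5))), -310)/(-66540) = (-4 - 2*(9 - ⅓*(-7)))/(-66540) = (-4 - 2*(9 + 7/3))*(-1/66540) = (-4 - 2*34/3)*(-1/66540) = (-4 - 68/3)*(-1/66540) = -80/3*(-1/66540) = 4/9981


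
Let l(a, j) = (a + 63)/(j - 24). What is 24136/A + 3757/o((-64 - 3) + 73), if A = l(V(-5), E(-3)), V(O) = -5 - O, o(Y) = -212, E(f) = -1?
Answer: -18308213/1908 ≈ -9595.5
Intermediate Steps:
l(a, j) = (63 + a)/(-24 + j)
A = -63/25 (A = (63 + (-5 - 1*(-5)))/(-24 - 1) = (63 + (-5 + 5))/(-25) = -(63 + 0)/25 = -1/25*63 = -63/25 ≈ -2.5200)
24136/A + 3757/o((-64 - 3) + 73) = 24136/(-63/25) + 3757/(-212) = 24136*(-25/63) + 3757*(-1/212) = -86200/9 - 3757/212 = -18308213/1908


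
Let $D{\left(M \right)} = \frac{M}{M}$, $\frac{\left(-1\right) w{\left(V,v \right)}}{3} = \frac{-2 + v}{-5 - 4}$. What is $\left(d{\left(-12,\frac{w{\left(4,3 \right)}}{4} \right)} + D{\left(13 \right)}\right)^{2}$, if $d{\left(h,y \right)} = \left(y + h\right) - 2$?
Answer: $\frac{24025}{144} \approx 166.84$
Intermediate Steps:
$w{\left(V,v \right)} = - \frac{2}{3} + \frac{v}{3}$ ($w{\left(V,v \right)} = - 3 \frac{-2 + v}{-5 - 4} = - 3 \frac{-2 + v}{-9} = - 3 \left(-2 + v\right) \left(- \frac{1}{9}\right) = - 3 \left(\frac{2}{9} - \frac{v}{9}\right) = - \frac{2}{3} + \frac{v}{3}$)
$D{\left(M \right)} = 1$
$d{\left(h,y \right)} = -2 + h + y$ ($d{\left(h,y \right)} = \left(h + y\right) - 2 = -2 + h + y$)
$\left(d{\left(-12,\frac{w{\left(4,3 \right)}}{4} \right)} + D{\left(13 \right)}\right)^{2} = \left(\left(-2 - 12 + \frac{- \frac{2}{3} + \frac{1}{3} \cdot 3}{4}\right) + 1\right)^{2} = \left(\left(-2 - 12 + \left(- \frac{2}{3} + 1\right) \frac{1}{4}\right) + 1\right)^{2} = \left(\left(-2 - 12 + \frac{1}{3} \cdot \frac{1}{4}\right) + 1\right)^{2} = \left(\left(-2 - 12 + \frac{1}{12}\right) + 1\right)^{2} = \left(- \frac{167}{12} + 1\right)^{2} = \left(- \frac{155}{12}\right)^{2} = \frac{24025}{144}$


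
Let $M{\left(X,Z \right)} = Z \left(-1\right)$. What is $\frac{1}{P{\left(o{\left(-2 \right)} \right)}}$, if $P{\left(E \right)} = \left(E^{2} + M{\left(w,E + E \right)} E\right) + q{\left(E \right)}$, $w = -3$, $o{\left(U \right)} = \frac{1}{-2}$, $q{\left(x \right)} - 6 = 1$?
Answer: $\frac{4}{27} \approx 0.14815$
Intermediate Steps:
$q{\left(x \right)} = 7$ ($q{\left(x \right)} = 6 + 1 = 7$)
$o{\left(U \right)} = - \frac{1}{2}$
$M{\left(X,Z \right)} = - Z$
$P{\left(E \right)} = 7 - E^{2}$ ($P{\left(E \right)} = \left(E^{2} + - (E + E) E\right) + 7 = \left(E^{2} + - 2 E E\right) + 7 = \left(E^{2} - 2 E^{2}\right) + 7 = - E^{2} + 7 = 7 - E^{2}$)
$\frac{1}{P{\left(o{\left(-2 \right)} \right)}} = \frac{1}{7 - \left(- \frac{1}{2}\right)^{2}} = \frac{1}{7 - \frac{1}{4}} = \frac{1}{\frac{27}{4}} = \frac{4}{27}$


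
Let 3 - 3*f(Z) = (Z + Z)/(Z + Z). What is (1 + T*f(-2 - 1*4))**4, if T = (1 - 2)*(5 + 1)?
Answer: 81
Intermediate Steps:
f(Z) = 2/3 (f(Z) = 1 - (Z + Z)/(3*(Z + Z)) = 1 - 2*Z/(3*(2*Z)) = 1 - 2*Z*1/(2*Z)/3 = 1 - 1/3*1 = 1 - 1/3 = 2/3)
T = -6 (T = -1*6 = -6)
(1 + T*f(-2 - 1*4))**4 = (1 - 6*2/3)**4 = (1 - 4)**4 = (-3)**4 = 81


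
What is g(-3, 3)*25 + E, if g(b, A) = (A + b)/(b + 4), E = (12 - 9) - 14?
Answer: -11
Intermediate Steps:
E = -11 (E = 3 - 14 = -11)
g(b, A) = (A + b)/(4 + b)
g(-3, 3)*25 + E = ((3 - 3)/(4 - 3))*25 - 11 = (0/1)*25 - 11 = (1*0)*25 - 11 = 0*25 - 11 = 0 - 11 = -11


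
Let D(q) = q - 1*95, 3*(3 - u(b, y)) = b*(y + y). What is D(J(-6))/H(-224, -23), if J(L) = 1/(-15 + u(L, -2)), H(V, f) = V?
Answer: 1901/4480 ≈ 0.42433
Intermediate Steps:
u(b, y) = 3 - 2*b*y/3 (u(b, y) = 3 - b*(y + y)/3 = 3 - b*2*y/3 = 3 - 2*b*y/3)
J(L) = 1/(-12 + 4*L/3) (J(L) = 1/(-15 + (3 - 2/3*L*(-2))) = 1/(-15 + (3 + 4*L/3)) = 1/(-12 + 4*L/3))
D(q) = -95 + q (D(q) = q - 95 = -95 + q)
D(J(-6))/H(-224, -23) = (-95 + 3/(4*(-9 - 6)))/(-224) = (-95 + (3/4)/(-15))*(-1/224) = (-95 + (3/4)*(-1/15))*(-1/224) = (-95 - 1/20)*(-1/224) = -1901/20*(-1/224) = 1901/4480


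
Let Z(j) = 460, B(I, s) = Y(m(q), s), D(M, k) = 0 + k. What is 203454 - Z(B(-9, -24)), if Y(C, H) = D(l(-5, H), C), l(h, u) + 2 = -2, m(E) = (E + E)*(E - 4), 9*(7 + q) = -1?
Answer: 202994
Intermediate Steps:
q = -64/9 (q = -7 + (⅑)*(-1) = -7 - ⅑ = -64/9 ≈ -7.1111)
m(E) = 2*E*(-4 + E) (m(E) = (2*E)*(-4 + E) = 2*E*(-4 + E))
l(h, u) = -4 (l(h, u) = -2 - 2 = -4)
D(M, k) = k
Y(C, H) = C
B(I, s) = 12800/81 (B(I, s) = 2*(-64/9)*(-4 - 64/9) = 2*(-64/9)*(-100/9) = 12800/81)
203454 - Z(B(-9, -24)) = 203454 - 1*460 = 203454 - 460 = 202994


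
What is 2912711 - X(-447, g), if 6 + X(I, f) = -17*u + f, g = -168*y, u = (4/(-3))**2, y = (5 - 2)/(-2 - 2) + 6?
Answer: 26222663/9 ≈ 2.9136e+6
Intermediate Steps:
y = 21/4 (y = 3/(-4) + 6 = 3*(-1/4) + 6 = -3/4 + 6 = 21/4 ≈ 5.2500)
u = 16/9 (u = (4*(-1/3))**2 = (-4/3)**2 = 16/9 ≈ 1.7778)
g = -882 (g = -168*21/4 = -882)
X(I, f) = -326/9 + f (X(I, f) = -6 + (-17*16/9 + f) = -6 + (-272/9 + f) = -326/9 + f)
2912711 - X(-447, g) = 2912711 - (-326/9 - 882) = 2912711 - 1*(-8264/9) = 2912711 + 8264/9 = 26222663/9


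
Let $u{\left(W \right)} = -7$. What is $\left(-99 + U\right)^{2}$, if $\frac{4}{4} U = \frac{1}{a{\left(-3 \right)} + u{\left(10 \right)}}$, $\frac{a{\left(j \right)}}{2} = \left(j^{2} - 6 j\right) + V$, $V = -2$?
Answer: $\frac{18113536}{1849} \approx 9796.4$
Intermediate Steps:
$a{\left(j \right)} = -4 - 12 j + 2 j^{2}$ ($a{\left(j \right)} = 2 \left(\left(j^{2} - 6 j\right) - 2\right) = 2 \left(-2 + j^{2} - 6 j\right) = -4 - 12 j + 2 j^{2}$)
$U = \frac{1}{43}$ ($U = \frac{1}{\left(-4 - -36 + 2 \left(-3\right)^{2}\right) - 7} = \frac{1}{\left(-4 + 36 + 2 \cdot 9\right) - 7} = \frac{1}{\left(-4 + 36 + 18\right) - 7} = \frac{1}{50 - 7} = \frac{1}{43} \approx 0.023256$)
$\left(-99 + U\right)^{2} = \left(-99 + \frac{1}{43}\right)^{2} = \left(- \frac{4256}{43}\right)^{2} = \frac{18113536}{1849}$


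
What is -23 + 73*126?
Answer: 9175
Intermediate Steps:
-23 + 73*126 = -23 + 9198 = 9175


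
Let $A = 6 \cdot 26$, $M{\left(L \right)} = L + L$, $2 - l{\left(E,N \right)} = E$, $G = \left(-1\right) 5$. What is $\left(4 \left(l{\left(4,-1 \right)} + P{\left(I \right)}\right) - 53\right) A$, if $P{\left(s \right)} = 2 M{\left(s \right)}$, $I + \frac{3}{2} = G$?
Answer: $-25740$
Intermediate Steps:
$G = -5$
$I = - \frac{13}{2}$ ($I = - \frac{3}{2} - 5 = - \frac{13}{2} \approx -6.5$)
$l{\left(E,N \right)} = 2 - E$
$M{\left(L \right)} = 2 L$
$A = 156$
$P{\left(s \right)} = 4 s$ ($P{\left(s \right)} = 2 \cdot 2 s = 4 s$)
$\left(4 \left(l{\left(4,-1 \right)} + P{\left(I \right)}\right) - 53\right) A = \left(4 \left(\left(2 - 4\right) + 4 \left(- \frac{13}{2}\right)\right) - 53\right) 156 = \left(4 \left(\left(2 - 4\right) - 26\right) - 53\right) 156 = \left(4 \left(-2 - 26\right) - 53\right) 156 = \left(4 \left(-28\right) - 53\right) 156 = \left(-112 - 53\right) 156 = \left(-165\right) 156 = -25740$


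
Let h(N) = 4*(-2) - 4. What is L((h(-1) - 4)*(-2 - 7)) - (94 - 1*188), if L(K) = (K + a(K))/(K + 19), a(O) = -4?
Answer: 15462/163 ≈ 94.859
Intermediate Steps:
h(N) = -12 (h(N) = -8 - 4 = -12)
L(K) = (-4 + K)/(19 + K) (L(K) = (K - 4)/(K + 19) = (-4 + K)/(19 + K))
L((h(-1) - 4)*(-2 - 7)) - (94 - 1*188) = (-4 + (-12 - 4)*(-2 - 7))/(19 + (-12 - 4)*(-2 - 7)) - (94 - 1*188) = (-4 - 16*(-9))/(19 - 16*(-9)) - (94 - 188) = (-4 + 144)/(19 + 144) - 1*(-94) = 140/163 + 94 = 15462/163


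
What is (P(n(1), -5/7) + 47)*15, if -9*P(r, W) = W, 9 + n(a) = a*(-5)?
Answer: 14830/21 ≈ 706.19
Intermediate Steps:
n(a) = -9 - 5*a (n(a) = -9 + a*(-5) = -9 - 5*a)
P(r, W) = -W/9
(P(n(1), -5/7) + 47)*15 = (-(-5)/(9*7) + 47)*15 = (-1/9*(-5/7) + 47)*15 = (5/63 + 47)*15 = (2966/63)*15 = 14830/21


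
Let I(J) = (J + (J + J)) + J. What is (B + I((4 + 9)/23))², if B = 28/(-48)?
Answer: 214369/76176 ≈ 2.8141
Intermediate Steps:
I(J) = 4*J (I(J) = (J + 2*J) + J = 3*J + J = 4*J)
B = -7/12 (B = 28*(-1/48) = -7/12 ≈ -0.58333)
(B + I((4 + 9)/23))² = (-7/12 + 4*((4 + 9)/23))² = (-7/12 + 4*(13*(1/23)))² = (-7/12 + 4*(13/23))² = (-7/12 + 52/23)² = (463/276)² = 214369/76176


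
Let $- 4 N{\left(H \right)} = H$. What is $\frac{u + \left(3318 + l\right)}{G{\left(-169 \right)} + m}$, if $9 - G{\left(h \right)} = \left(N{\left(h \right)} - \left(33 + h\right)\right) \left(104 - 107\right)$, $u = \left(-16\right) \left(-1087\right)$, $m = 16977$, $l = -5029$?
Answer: $\frac{20908}{23361} \approx 0.895$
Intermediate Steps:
$N{\left(H \right)} = - \frac{H}{4}$
$u = 17392$
$G{\left(h \right)} = -90 - \frac{15 h}{4}$ ($G{\left(h \right)} = 9 - \left(- \frac{h}{4} - \left(33 + h\right)\right) \left(104 - 107\right) = 9 - \left(-33 - \frac{5 h}{4}\right) \left(-3\right) = 9 - \left(99 + \frac{15 h}{4}\right) = -90 - \frac{15 h}{4}$)
$\frac{u + \left(3318 + l\right)}{G{\left(-169 \right)} + m} = \frac{17392 + \left(3318 - 5029\right)}{\left(-90 - - \frac{2535}{4}\right) + 16977} = \frac{17392 - 1711}{\left(-90 + \frac{2535}{4}\right) + 16977} = \frac{15681}{\frac{2175}{4} + 16977} = \frac{15681}{\frac{70083}{4}} = 15681 \cdot \frac{4}{70083} = \frac{20908}{23361}$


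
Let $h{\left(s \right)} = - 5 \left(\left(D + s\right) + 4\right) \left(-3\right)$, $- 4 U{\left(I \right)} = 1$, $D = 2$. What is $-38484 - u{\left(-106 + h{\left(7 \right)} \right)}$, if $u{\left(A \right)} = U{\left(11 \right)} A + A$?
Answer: $- \frac{154203}{4} \approx -38551.0$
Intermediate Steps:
$U{\left(I \right)} = - \frac{1}{4}$ ($U{\left(I \right)} = \left(- \frac{1}{4}\right) 1 = - \frac{1}{4}$)
$h{\left(s \right)} = 90 + 15 s$ ($h{\left(s \right)} = - 5 \left(\left(2 + s\right) + 4\right) \left(-3\right) = - 5 \left(6 + s\right) \left(-3\right) = \left(-30 - 5 s\right) \left(-3\right) = 90 + 15 s$)
$u{\left(A \right)} = \frac{3 A}{4}$ ($u{\left(A \right)} = - \frac{A}{4} + A = \frac{3 A}{4}$)
$-38484 - u{\left(-106 + h{\left(7 \right)} \right)} = -38484 - \frac{3 \left(-106 + \left(90 + 15 \cdot 7\right)\right)}{4} = -38484 - \frac{3 \left(-106 + \left(90 + 105\right)\right)}{4} = -38484 - \frac{3 \left(-106 + 195\right)}{4} = -38484 - \frac{3}{4} \cdot 89 = -38484 - \frac{267}{4} = - \frac{154203}{4}$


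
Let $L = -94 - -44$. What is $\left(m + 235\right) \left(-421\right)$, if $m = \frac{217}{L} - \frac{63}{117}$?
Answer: $- \frac{62972759}{650} \approx -96881.0$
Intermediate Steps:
$L = -50$ ($L = -94 + 44 = -50$)
$m = - \frac{3171}{650}$ ($m = \frac{217}{-50} - \frac{63}{117} = 217 \left(- \frac{1}{50}\right) - \frac{7}{13} = - \frac{217}{50} - \frac{7}{13} = - \frac{3171}{650} \approx -4.8785$)
$\left(m + 235\right) \left(-421\right) = \left(- \frac{3171}{650} + 235\right) \left(-421\right) = \frac{149579}{650} \left(-421\right) = - \frac{62972759}{650}$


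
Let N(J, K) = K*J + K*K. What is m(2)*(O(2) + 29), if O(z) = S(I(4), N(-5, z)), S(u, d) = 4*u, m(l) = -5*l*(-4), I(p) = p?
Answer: 1800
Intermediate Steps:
N(J, K) = K² + J*K (N(J, K) = J*K + K² = K² + J*K)
m(l) = 20*l
O(z) = 16 (O(z) = 4*4 = 16)
m(2)*(O(2) + 29) = (20*2)*(16 + 29) = 40*45 = 1800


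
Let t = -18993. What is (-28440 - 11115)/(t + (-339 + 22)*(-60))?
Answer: -1465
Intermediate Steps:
(-28440 - 11115)/(t + (-339 + 22)*(-60)) = (-28440 - 11115)/(-18993 + (-339 + 22)*(-60)) = -39555/(-18993 - 317*(-60)) = -39555/(-18993 + 19020) = -39555/27 = -39555*1/27 = -1465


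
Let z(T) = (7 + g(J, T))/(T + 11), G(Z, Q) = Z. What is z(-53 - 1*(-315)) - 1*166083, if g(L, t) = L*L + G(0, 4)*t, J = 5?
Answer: -45340627/273 ≈ -1.6608e+5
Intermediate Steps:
g(L, t) = L² (g(L, t) = L*L + 0*t = L² + 0 = L²)
z(T) = 32/(11 + T) (z(T) = (7 + 5²)/(T + 11) = (7 + 25)/(11 + T) = 32/(11 + T))
z(-53 - 1*(-315)) - 1*166083 = 32/(11 + (-53 - 1*(-315))) - 1*166083 = 32/(11 + (-53 + 315)) - 166083 = 32/(11 + 262) - 166083 = 32/273 - 166083 = -45340627/273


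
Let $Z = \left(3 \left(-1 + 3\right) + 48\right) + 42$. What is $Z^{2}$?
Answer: $9216$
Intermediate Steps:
$Z = 96$ ($Z = \left(3 \cdot 2 + 48\right) + 42 = \left(6 + 48\right) + 42 = 54 + 42 = 96$)
$Z^{2} = 96^{2} = 9216$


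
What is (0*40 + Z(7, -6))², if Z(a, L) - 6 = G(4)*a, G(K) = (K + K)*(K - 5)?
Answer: 2500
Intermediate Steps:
G(K) = 2*K*(-5 + K) (G(K) = (2*K)*(-5 + K) = 2*K*(-5 + K))
Z(a, L) = 6 - 8*a (Z(a, L) = 6 + (2*4*(-5 + 4))*a = 6 + (2*4*(-1))*a = 6 - 8*a)
(0*40 + Z(7, -6))² = (0*40 + (6 - 8*7))² = (0 + (6 - 56))² = (0 - 50)² = (-50)² = 2500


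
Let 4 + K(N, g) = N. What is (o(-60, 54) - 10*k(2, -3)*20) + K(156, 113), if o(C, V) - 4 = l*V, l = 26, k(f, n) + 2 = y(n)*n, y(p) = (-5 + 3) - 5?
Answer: -2240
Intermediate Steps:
y(p) = -7 (y(p) = -2 - 5 = -7)
k(f, n) = -2 - 7*n
K(N, g) = -4 + N
o(C, V) = 4 + 26*V
(o(-60, 54) - 10*k(2, -3)*20) + K(156, 113) = ((4 + 26*54) - 10*(-2 - 7*(-3))*20) + (-4 + 156) = ((4 + 1404) - 10*(-2 + 21)*20) + 152 = (1408 - 10*19*20) + 152 = (1408 - 190*20) + 152 = (1408 - 3800) + 152 = -2392 + 152 = -2240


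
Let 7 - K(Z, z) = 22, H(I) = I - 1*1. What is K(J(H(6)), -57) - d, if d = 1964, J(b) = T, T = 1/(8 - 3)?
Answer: -1979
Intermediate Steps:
T = ⅕ (T = 1/5 = ⅕ ≈ 0.20000)
H(I) = -1 + I (H(I) = I - 1 = -1 + I)
J(b) = ⅕
K(Z, z) = -15 (K(Z, z) = 7 - 1*22 = 7 - 22 = -15)
K(J(H(6)), -57) - d = -15 - 1*1964 = -15 - 1964 = -1979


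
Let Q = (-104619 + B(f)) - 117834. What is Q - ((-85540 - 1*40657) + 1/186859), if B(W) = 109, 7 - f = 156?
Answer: -17965932274/186859 ≈ -96147.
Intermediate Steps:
f = -149 (f = 7 - 1*156 = 7 - 156 = -149)
Q = -222344 (Q = (-104619 + 109) - 117834 = -104510 - 117834 = -222344)
Q - ((-85540 - 1*40657) + 1/186859) = -222344 - ((-85540 - 1*40657) + 1/186859) = -222344 - ((-85540 - 40657) + 1/186859) = -222344 - (-126197 + 1/186859) = -222344 - 1*(-23581045222/186859) = -222344 + 23581045222/186859 = -17965932274/186859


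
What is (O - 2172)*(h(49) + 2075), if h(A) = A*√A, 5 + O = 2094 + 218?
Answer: 326430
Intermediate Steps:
O = 2307 (O = -5 + (2094 + 218) = -5 + 2312 = 2307)
h(A) = A^(3/2)
(O - 2172)*(h(49) + 2075) = (2307 - 2172)*(49^(3/2) + 2075) = 135*(343 + 2075) = 135*2418 = 326430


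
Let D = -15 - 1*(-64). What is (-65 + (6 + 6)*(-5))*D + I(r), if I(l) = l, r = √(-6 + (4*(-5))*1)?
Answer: -6125 + I*√26 ≈ -6125.0 + 5.099*I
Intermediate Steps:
r = I*√26 (r = √(-6 - 20*1) = √(-6 - 20) = √(-26) = I*√26 ≈ 5.099*I)
D = 49 (D = -15 + 64 = 49)
(-65 + (6 + 6)*(-5))*D + I(r) = (-65 + (6 + 6)*(-5))*49 + I*√26 = (-65 + 12*(-5))*49 + I*√26 = (-65 - 60)*49 + I*√26 = -125*49 + I*√26 = -6125 + I*√26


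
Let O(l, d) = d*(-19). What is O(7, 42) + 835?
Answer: 37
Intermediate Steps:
O(l, d) = -19*d
O(7, 42) + 835 = -19*42 + 835 = -798 + 835 = 37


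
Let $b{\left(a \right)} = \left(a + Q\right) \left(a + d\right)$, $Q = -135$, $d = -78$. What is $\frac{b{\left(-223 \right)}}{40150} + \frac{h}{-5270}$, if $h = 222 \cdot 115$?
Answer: $- \frac{22857242}{10579525} \approx -2.1605$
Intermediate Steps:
$h = 25530$
$b{\left(a \right)} = \left(-135 + a\right) \left(-78 + a\right)$ ($b{\left(a \right)} = \left(a - 135\right) \left(a - 78\right) = \left(-135 + a\right) \left(-78 + a\right)$)
$\frac{b{\left(-223 \right)}}{40150} + \frac{h}{-5270} = \frac{10530 + \left(-223\right)^{2} - -47499}{40150} + \frac{25530}{-5270} = \left(10530 + 49729 + 47499\right) \frac{1}{40150} + 25530 \left(- \frac{1}{5270}\right) = 107758 \cdot \frac{1}{40150} - \frac{2553}{527} = \frac{53879}{20075} - \frac{2553}{527} = - \frac{22857242}{10579525}$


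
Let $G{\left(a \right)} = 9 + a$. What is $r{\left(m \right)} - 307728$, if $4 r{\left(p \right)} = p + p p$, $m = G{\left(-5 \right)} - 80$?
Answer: $-306303$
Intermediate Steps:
$m = -76$ ($m = \left(9 - 5\right) - 80 = 4 - 80 = -76$)
$r{\left(p \right)} = \frac{p}{4} + \frac{p^{2}}{4}$ ($r{\left(p \right)} = \frac{p + p p}{4} = \frac{p + p^{2}}{4} = \frac{p}{4} + \frac{p^{2}}{4}$)
$r{\left(m \right)} - 307728 = \frac{1}{4} \left(-76\right) \left(1 - 76\right) - 307728 = \frac{1}{4} \left(-76\right) \left(-75\right) - 307728 = 1425 - 307728 = -306303$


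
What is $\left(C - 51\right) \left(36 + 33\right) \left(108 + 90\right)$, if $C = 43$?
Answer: $-109296$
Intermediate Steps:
$\left(C - 51\right) \left(36 + 33\right) \left(108 + 90\right) = \left(43 - 51\right) \left(36 + 33\right) \left(108 + 90\right) = \left(-8\right) 69 \cdot 198 = \left(-552\right) 198 = -109296$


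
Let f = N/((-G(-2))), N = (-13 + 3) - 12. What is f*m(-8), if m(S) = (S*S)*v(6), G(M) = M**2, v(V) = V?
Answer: 2112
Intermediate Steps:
N = -22 (N = -10 - 12 = -22)
m(S) = 6*S**2 (m(S) = (S*S)*6 = S**2*6 = 6*S**2)
f = 11/2 (f = -22/((-1*(-2)**2)) = -22/((-1*4)) = -22/(-4) = -22*(-1/4) = 11/2 ≈ 5.5000)
f*m(-8) = 11*(6*(-8)**2)/2 = 11*(6*64)/2 = (11/2)*384 = 2112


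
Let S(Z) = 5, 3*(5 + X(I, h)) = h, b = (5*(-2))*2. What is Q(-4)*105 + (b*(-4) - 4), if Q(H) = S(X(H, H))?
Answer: 601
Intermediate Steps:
b = -20 (b = -10*2 = -20)
X(I, h) = -5 + h/3
Q(H) = 5
Q(-4)*105 + (b*(-4) - 4) = 5*105 + (-20*(-4) - 4) = 525 + (80 - 4) = 525 + 76 = 601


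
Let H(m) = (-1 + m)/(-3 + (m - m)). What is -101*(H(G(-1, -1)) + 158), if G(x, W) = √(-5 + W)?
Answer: -47975/3 + 101*I*√6/3 ≈ -15992.0 + 82.466*I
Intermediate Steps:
H(m) = ⅓ - m/3 (H(m) = (-1 + m)/(-3 + 0) = (-1 + m)/(-3) = (-1 + m)*(-⅓) = ⅓ - m/3)
-101*(H(G(-1, -1)) + 158) = -101*((⅓ - √(-5 - 1)/3) + 158) = -101*((⅓ - I*√6/3) + 158) = -101*(475/3 - I*√6/3) = -47975/3 + 101*I*√6/3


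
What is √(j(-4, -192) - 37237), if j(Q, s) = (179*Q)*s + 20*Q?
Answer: √100155 ≈ 316.47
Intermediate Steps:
j(Q, s) = 20*Q + 179*Q*s (j(Q, s) = 179*Q*s + 20*Q = 20*Q + 179*Q*s)
√(j(-4, -192) - 37237) = √(-4*(20 + 179*(-192)) - 37237) = √(-4*(20 - 34368) - 37237) = √(-4*(-34348) - 37237) = √(137392 - 37237) = √100155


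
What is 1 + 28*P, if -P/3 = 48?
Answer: -4031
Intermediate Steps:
P = -144 (P = -3*48 = -144)
1 + 28*P = 1 + 28*(-144) = 1 - 4032 = -4031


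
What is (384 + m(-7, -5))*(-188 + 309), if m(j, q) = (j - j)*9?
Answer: 46464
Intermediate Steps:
m(j, q) = 0 (m(j, q) = 0*9 = 0)
(384 + m(-7, -5))*(-188 + 309) = (384 + 0)*(-188 + 309) = 384*121 = 46464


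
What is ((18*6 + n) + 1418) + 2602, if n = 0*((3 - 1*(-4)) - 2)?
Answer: 4128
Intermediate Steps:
n = 0 (n = 0*((3 + 4) - 2) = 0*(7 - 2) = 0*5 = 0)
((18*6 + n) + 1418) + 2602 = ((18*6 + 0) + 1418) + 2602 = ((108 + 0) + 1418) + 2602 = (108 + 1418) + 2602 = 1526 + 2602 = 4128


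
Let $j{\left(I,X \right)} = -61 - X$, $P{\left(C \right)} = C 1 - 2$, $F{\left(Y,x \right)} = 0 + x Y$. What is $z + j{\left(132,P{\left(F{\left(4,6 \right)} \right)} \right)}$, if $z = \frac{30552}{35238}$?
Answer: $- \frac{482367}{5873} \approx -82.133$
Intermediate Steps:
$F{\left(Y,x \right)} = Y x$ ($F{\left(Y,x \right)} = 0 + Y x = Y x$)
$P{\left(C \right)} = -2 + C$ ($P{\left(C \right)} = C - 2 = -2 + C$)
$z = \frac{5092}{5873}$ ($z = 30552 \cdot \frac{1}{35238} = \frac{5092}{5873} \approx 0.86702$)
$z + j{\left(132,P{\left(F{\left(4,6 \right)} \right)} \right)} = \frac{5092}{5873} - \left(59 + 24\right) = \frac{5092}{5873} - 83 = - \frac{482367}{5873}$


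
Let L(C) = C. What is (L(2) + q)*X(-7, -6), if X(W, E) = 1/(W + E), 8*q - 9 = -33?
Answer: 1/13 ≈ 0.076923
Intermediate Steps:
q = -3 (q = 9/8 + (1/8)*(-33) = 9/8 - 33/8 = -3)
X(W, E) = 1/(E + W)
(L(2) + q)*X(-7, -6) = (2 - 3)/(-6 - 7) = -1/(-13) = -1*(-1/13) = 1/13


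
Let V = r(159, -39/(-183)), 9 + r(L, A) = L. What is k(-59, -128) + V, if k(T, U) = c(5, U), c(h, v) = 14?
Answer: 164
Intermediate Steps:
r(L, A) = -9 + L
k(T, U) = 14
V = 150 (V = -9 + 159 = 150)
k(-59, -128) + V = 14 + 150 = 164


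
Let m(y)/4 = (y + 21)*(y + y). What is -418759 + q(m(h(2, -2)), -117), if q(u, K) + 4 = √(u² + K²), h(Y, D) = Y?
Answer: -418763 + √149113 ≈ -4.1838e+5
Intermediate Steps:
m(y) = 8*y*(21 + y) (m(y) = 4*((y + 21)*(y + y)) = 4*((21 + y)*(2*y)) = 4*(2*y*(21 + y)) = 8*y*(21 + y))
q(u, K) = -4 + √(K² + u²) (q(u, K) = -4 + √(u² + K²) = -4 + √(K² + u²))
-418759 + q(m(h(2, -2)), -117) = -418759 + (-4 + √((-117)² + (8*2*(21 + 2))²)) = -418759 + (-4 + √(13689 + (8*2*23)²)) = -418759 + (-4 + √(13689 + 368²)) = -418759 + (-4 + √(13689 + 135424)) = -418759 + (-4 + √149113) = -418763 + √149113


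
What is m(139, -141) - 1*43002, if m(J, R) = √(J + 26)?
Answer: -43002 + √165 ≈ -42989.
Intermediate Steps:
m(J, R) = √(26 + J)
m(139, -141) - 1*43002 = √(26 + 139) - 1*43002 = √165 - 43002 = -43002 + √165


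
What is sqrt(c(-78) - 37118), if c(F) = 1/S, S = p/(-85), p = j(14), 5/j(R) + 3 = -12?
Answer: I*sqrt(36863) ≈ 192.0*I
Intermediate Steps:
j(R) = -1/3 (j(R) = 5/(-3 - 12) = 5/(-15) = 5*(-1/15) = -1/3)
p = -1/3 ≈ -0.33333
S = 1/255 (S = -1/3/(-85) = -1/3*(-1/85) = 1/255 ≈ 0.0039216)
c(F) = 255 (c(F) = 1/(1/255) = 255)
sqrt(c(-78) - 37118) = sqrt(255 - 37118) = sqrt(-36863) = I*sqrt(36863)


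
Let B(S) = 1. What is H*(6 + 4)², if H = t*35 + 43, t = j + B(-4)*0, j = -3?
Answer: -6200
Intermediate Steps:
t = -3 (t = -3 + 1*0 = -3 + 0 = -3)
H = -62 (H = -3*35 + 43 = -105 + 43 = -62)
H*(6 + 4)² = -62*(6 + 4)² = -62*10² = -62*100 = -6200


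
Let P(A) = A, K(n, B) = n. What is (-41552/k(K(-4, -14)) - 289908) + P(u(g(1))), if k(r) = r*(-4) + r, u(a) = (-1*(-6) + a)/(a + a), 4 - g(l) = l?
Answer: -1760215/6 ≈ -2.9337e+5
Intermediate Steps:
g(l) = 4 - l
u(a) = (6 + a)/(2*a) (u(a) = (6 + a)/((2*a)) = (6 + a)*(1/(2*a)) = (6 + a)/(2*a))
k(r) = -3*r (k(r) = -4*r + r = -3*r)
(-41552/k(K(-4, -14)) - 289908) + P(u(g(1))) = (-41552/((-3*(-4))) - 289908) + (6 + (4 - 1*1))/(2*(4 - 1*1)) = (-41552/12 - 289908) + (6 + (4 - 1))/(2*(4 - 1)) = (-41552*1/12 - 289908) + (½)*(6 + 3)/3 = (-10388/3 - 289908) + (½)*(⅓)*9 = -880112/3 + 3/2 = -1760215/6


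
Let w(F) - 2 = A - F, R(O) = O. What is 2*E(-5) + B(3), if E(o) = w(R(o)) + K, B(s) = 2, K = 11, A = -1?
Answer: 36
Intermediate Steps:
w(F) = 1 - F (w(F) = 2 + (-1 - F) = 1 - F)
E(o) = 12 - o (E(o) = (1 - o) + 11 = 12 - o)
2*E(-5) + B(3) = 2*(12 - 1*(-5)) + 2 = 2*(12 + 5) + 2 = 2*17 + 2 = 34 + 2 = 36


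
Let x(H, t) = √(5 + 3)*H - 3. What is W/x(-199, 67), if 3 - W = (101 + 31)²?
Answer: -52263/316799 + 6933558*√2/316799 ≈ 30.787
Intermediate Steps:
x(H, t) = -3 + 2*H*√2 (x(H, t) = √8*H - 3 = (2*√2)*H - 3 = 2*H*√2 - 3 = -3 + 2*H*√2)
W = -17421 (W = 3 - (101 + 31)² = 3 - 1*132² = 3 - 1*17424 = 3 - 17424 = -17421)
W/x(-199, 67) = -17421/(-3 + 2*(-199)*√2) = -17421/(-3 - 398*√2)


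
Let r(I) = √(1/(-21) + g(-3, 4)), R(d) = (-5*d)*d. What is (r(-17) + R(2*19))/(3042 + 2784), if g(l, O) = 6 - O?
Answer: -3610/2913 + √861/122346 ≈ -1.2390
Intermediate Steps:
R(d) = -5*d²
r(I) = √861/21 (r(I) = √(1/(-21) + (6 - 1*4)) = √(-1/21 + (6 - 4)) = √(-1/21 + 2) = √(41/21) = √861/21)
(r(-17) + R(2*19))/(3042 + 2784) = (√861/21 - 5*(2*19)²)/(3042 + 2784) = (√861/21 - 5*38²)/5826 = (√861/21 - 5*1444)*(1/5826) = (√861/21 - 7220)*(1/5826) = (-7220 + √861/21)*(1/5826) = -3610/2913 + √861/122346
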